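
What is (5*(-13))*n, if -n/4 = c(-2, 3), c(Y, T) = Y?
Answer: -520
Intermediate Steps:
n = 8 (n = -4*(-2) = 8)
(5*(-13))*n = (5*(-13))*8 = -65*8 = -520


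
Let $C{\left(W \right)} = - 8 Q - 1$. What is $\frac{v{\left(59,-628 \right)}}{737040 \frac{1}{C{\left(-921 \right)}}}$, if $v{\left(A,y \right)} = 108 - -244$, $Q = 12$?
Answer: $- \frac{2134}{46065} \approx -0.046326$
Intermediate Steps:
$C{\left(W \right)} = -97$ ($C{\left(W \right)} = \left(-8\right) 12 - 1 = -96 - 1 = -97$)
$v{\left(A,y \right)} = 352$ ($v{\left(A,y \right)} = 108 + 244 = 352$)
$\frac{v{\left(59,-628 \right)}}{737040 \frac{1}{C{\left(-921 \right)}}} = \frac{352}{737040 \frac{1}{-97}} = \frac{352}{737040 \left(- \frac{1}{97}\right)} = \frac{352}{- \frac{737040}{97}} = 352 \left(- \frac{97}{737040}\right) = - \frac{2134}{46065}$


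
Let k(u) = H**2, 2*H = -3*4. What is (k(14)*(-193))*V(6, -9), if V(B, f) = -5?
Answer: 34740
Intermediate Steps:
H = -6 (H = (-3*4)/2 = (1/2)*(-12) = -6)
k(u) = 36 (k(u) = (-6)**2 = 36)
(k(14)*(-193))*V(6, -9) = (36*(-193))*(-5) = -6948*(-5) = 34740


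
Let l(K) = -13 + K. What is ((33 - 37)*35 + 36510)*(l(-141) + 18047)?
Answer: 650768410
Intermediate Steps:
((33 - 37)*35 + 36510)*(l(-141) + 18047) = ((33 - 37)*35 + 36510)*((-13 - 141) + 18047) = (-4*35 + 36510)*(-154 + 18047) = (-140 + 36510)*17893 = 36370*17893 = 650768410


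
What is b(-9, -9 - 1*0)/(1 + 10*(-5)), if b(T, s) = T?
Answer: 9/49 ≈ 0.18367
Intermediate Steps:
b(-9, -9 - 1*0)/(1 + 10*(-5)) = -9/(1 + 10*(-5)) = -9/(1 - 50) = -9/(-49) = -9*(-1/49) = 9/49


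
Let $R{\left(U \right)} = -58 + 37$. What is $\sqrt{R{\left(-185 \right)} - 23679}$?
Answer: $10 i \sqrt{237} \approx 153.95 i$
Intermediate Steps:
$R{\left(U \right)} = -21$
$\sqrt{R{\left(-185 \right)} - 23679} = \sqrt{-21 - 23679} = \sqrt{-23700} = 10 i \sqrt{237}$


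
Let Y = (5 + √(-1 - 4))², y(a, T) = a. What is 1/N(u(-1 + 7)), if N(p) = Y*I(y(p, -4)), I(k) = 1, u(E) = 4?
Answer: (5 + I*√5)⁻² ≈ 0.022222 - 0.024845*I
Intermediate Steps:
Y = (5 + I*√5)² (Y = (5 + √(-5))² = (5 + I*√5)² ≈ 20.0 + 22.361*I)
N(p) = (5 + I*√5)² (N(p) = (5 + I*√5)²*1 = (5 + I*√5)²)
1/N(u(-1 + 7)) = 1/((5 + I*√5)²) = (5 + I*√5)⁻²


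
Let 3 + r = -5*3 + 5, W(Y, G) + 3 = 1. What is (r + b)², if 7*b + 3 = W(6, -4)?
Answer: 9216/49 ≈ 188.08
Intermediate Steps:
W(Y, G) = -2 (W(Y, G) = -3 + 1 = -2)
b = -5/7 (b = -3/7 + (⅐)*(-2) = -3/7 - 2/7 = -5/7 ≈ -0.71429)
r = -13 (r = -3 + (-5*3 + 5) = -3 + (-15 + 5) = -3 - 10 = -13)
(r + b)² = (-13 - 5/7)² = (-96/7)² = 9216/49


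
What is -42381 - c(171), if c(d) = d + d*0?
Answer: -42552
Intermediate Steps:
c(d) = d (c(d) = d + 0 = d)
-42381 - c(171) = -42381 - 1*171 = -42381 - 171 = -42552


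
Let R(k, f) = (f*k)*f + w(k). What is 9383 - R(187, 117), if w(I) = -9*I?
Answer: -2548777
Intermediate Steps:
R(k, f) = -9*k + k*f**2 (R(k, f) = (f*k)*f - 9*k = k*f**2 - 9*k = -9*k + k*f**2)
9383 - R(187, 117) = 9383 - 187*(-9 + 117**2) = 9383 - 187*(-9 + 13689) = 9383 - 187*13680 = 9383 - 1*2558160 = 9383 - 2558160 = -2548777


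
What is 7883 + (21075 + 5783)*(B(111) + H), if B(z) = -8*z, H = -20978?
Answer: -587269145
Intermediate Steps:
7883 + (21075 + 5783)*(B(111) + H) = 7883 + (21075 + 5783)*(-8*111 - 20978) = 7883 + 26858*(-888 - 20978) = 7883 + 26858*(-21866) = 7883 - 587277028 = -587269145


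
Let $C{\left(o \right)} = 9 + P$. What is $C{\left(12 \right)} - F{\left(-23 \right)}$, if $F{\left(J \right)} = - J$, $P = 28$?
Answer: $14$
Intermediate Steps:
$C{\left(o \right)} = 37$ ($C{\left(o \right)} = 9 + 28 = 37$)
$C{\left(12 \right)} - F{\left(-23 \right)} = 37 - \left(-1\right) \left(-23\right) = 37 - 23 = 14$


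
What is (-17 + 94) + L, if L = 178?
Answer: 255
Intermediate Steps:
(-17 + 94) + L = (-17 + 94) + 178 = 77 + 178 = 255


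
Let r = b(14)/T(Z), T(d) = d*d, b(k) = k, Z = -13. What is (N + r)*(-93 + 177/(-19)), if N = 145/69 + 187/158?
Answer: -2010428100/5834387 ≈ -344.58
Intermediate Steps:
T(d) = d²
N = 35813/10902 (N = 145*(1/69) + 187*(1/158) = 145/69 + 187/158 = 35813/10902 ≈ 3.2850)
r = 14/169 (r = 14/((-13)²) = 14/169 ≈ 0.082840)
(N + r)*(-93 + 177/(-19)) = (35813/10902 + 14/169)*(-93 + 177/(-19)) = 6205025*(-93 + 177*(-1/19))/1842438 = 6205025*(-93 - 177/19)/1842438 = (6205025/1842438)*(-1944/19) = -2010428100/5834387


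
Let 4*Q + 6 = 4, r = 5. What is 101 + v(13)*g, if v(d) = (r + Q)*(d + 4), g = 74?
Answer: 5762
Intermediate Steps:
Q = -½ (Q = -3/2 + (¼)*4 = -3/2 + 1 = -½ ≈ -0.50000)
v(d) = 18 + 9*d/2 (v(d) = (5 - ½)*(d + 4) = 9*(4 + d)/2 = 18 + 9*d/2)
101 + v(13)*g = 101 + (18 + (9/2)*13)*74 = 101 + (18 + 117/2)*74 = 101 + (153/2)*74 = 101 + 5661 = 5762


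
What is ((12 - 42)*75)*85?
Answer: -191250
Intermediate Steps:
((12 - 42)*75)*85 = -30*75*85 = -2250*85 = -191250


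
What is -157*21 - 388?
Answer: -3685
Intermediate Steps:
-157*21 - 388 = -3297 - 388 = -3685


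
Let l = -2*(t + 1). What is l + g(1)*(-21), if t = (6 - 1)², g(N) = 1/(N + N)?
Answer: -125/2 ≈ -62.500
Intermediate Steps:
g(N) = 1/(2*N)
t = 25 (t = 5² = 25)
l = -52 (l = -2*(25 + 1) = -2*26 = -52)
l + g(1)*(-21) = -52 + ((½)/1)*(-21) = -52 + ((½)*1)*(-21) = -52 + (½)*(-21) = -52 - 21/2 = -125/2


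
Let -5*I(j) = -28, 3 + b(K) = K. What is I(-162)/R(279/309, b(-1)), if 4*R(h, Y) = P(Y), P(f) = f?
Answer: -28/5 ≈ -5.6000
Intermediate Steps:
b(K) = -3 + K
I(j) = 28/5 (I(j) = -⅕*(-28) = 28/5)
R(h, Y) = Y/4
I(-162)/R(279/309, b(-1)) = 28/(5*(((-3 - 1)/4))) = 28/(5*(((¼)*(-4)))) = (28/5)/(-1) = (28/5)*(-1) = -28/5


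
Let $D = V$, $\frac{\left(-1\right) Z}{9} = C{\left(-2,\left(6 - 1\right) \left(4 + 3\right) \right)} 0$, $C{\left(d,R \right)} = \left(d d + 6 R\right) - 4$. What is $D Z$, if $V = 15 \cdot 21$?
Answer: $0$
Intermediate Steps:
$V = 315$
$C{\left(d,R \right)} = -4 + d^{2} + 6 R$ ($C{\left(d,R \right)} = \left(d^{2} + 6 R\right) - 4 = -4 + d^{2} + 6 R$)
$Z = 0$ ($Z = - 9 \left(-4 + \left(-2\right)^{2} + 6 \left(6 - 1\right) \left(4 + 3\right)\right) 0 = - 9 \left(-4 + 4 + 6 \cdot 5 \cdot 7\right) 0 = - 9 \left(-4 + 4 + 6 \cdot 35\right) 0 = - 9 \left(-4 + 4 + 210\right) 0 = - 9 \cdot 210 \cdot 0 = \left(-9\right) 0 = 0$)
$D = 315$
$D Z = 315 \cdot 0 = 0$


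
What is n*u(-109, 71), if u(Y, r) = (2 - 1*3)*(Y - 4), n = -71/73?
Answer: -8023/73 ≈ -109.90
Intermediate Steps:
n = -71/73 (n = -71*1/73 = -71/73 ≈ -0.97260)
u(Y, r) = 4 - Y (u(Y, r) = (2 - 3)*(-4 + Y) = -(-4 + Y) = 4 - Y)
n*u(-109, 71) = -71*(4 - 1*(-109))/73 = -71*(4 + 109)/73 = -71/73*113 = -8023/73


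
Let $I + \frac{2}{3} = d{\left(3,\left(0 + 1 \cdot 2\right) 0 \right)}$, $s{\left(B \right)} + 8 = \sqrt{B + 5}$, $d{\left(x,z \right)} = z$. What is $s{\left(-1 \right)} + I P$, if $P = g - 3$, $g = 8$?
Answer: $- \frac{28}{3} \approx -9.3333$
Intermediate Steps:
$s{\left(B \right)} = -8 + \sqrt{5 + B}$ ($s{\left(B \right)} = -8 + \sqrt{B + 5} = -8 + \sqrt{5 + B}$)
$I = - \frac{2}{3}$ ($I = - \frac{2}{3} + \left(0 + 1 \cdot 2\right) 0 = - \frac{2}{3} + \left(0 + 2\right) 0 = - \frac{2}{3} + 2 \cdot 0 = - \frac{2}{3} + 0 = - \frac{2}{3} \approx -0.66667$)
$P = 5$ ($P = 8 - 3 = 5$)
$s{\left(-1 \right)} + I P = \left(-8 + \sqrt{5 - 1}\right) - \frac{10}{3} = \left(-8 + \sqrt{4}\right) - \frac{10}{3} = \left(-8 + 2\right) - \frac{10}{3} = -6 - \frac{10}{3} = - \frac{28}{3}$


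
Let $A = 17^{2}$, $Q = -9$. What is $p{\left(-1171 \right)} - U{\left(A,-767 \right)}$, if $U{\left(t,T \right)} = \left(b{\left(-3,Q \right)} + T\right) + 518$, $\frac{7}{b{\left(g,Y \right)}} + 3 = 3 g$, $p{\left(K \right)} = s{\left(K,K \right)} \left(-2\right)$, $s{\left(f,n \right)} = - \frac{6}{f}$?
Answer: $\frac{3507001}{14052} \approx 249.57$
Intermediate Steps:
$p{\left(K \right)} = \frac{12}{K}$ ($p{\left(K \right)} = - \frac{6}{K} \left(-2\right) = \frac{12}{K}$)
$b{\left(g,Y \right)} = \frac{7}{-3 + 3 g}$
$A = 289$
$U{\left(t,T \right)} = \frac{6209}{12} + T$ ($U{\left(t,T \right)} = \left(\frac{7}{3 \left(-1 - 3\right)} + T\right) + 518 = \left(\frac{7}{3 \left(-4\right)} + T\right) + 518 = \left(\frac{7}{3} \left(- \frac{1}{4}\right) + T\right) + 518 = \left(- \frac{7}{12} + T\right) + 518 = \frac{6209}{12} + T$)
$p{\left(-1171 \right)} - U{\left(A,-767 \right)} = \frac{12}{-1171} - \left(\frac{6209}{12} - 767\right) = 12 \left(- \frac{1}{1171}\right) - - \frac{2995}{12} = - \frac{12}{1171} + \frac{2995}{12} = \frac{3507001}{14052}$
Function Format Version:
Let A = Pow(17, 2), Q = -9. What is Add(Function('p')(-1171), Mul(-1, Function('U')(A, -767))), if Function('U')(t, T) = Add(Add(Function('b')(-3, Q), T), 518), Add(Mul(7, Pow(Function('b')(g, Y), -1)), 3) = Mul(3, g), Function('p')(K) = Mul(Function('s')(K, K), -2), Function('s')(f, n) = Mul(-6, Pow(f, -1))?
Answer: Rational(3507001, 14052) ≈ 249.57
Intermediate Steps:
Function('p')(K) = Mul(12, Pow(K, -1)) (Function('p')(K) = Mul(Mul(-6, Pow(K, -1)), -2) = Mul(12, Pow(K, -1)))
Function('b')(g, Y) = Mul(7, Pow(Add(-3, Mul(3, g)), -1))
A = 289
Function('U')(t, T) = Add(Rational(6209, 12), T) (Function('U')(t, T) = Add(Add(Mul(Rational(7, 3), Pow(Add(-1, -3), -1)), T), 518) = Add(Add(Mul(Rational(7, 3), Pow(-4, -1)), T), 518) = Add(Add(Mul(Rational(7, 3), Rational(-1, 4)), T), 518) = Add(Add(Rational(-7, 12), T), 518) = Add(Rational(6209, 12), T))
Add(Function('p')(-1171), Mul(-1, Function('U')(A, -767))) = Add(Mul(12, Pow(-1171, -1)), Mul(-1, Add(Rational(6209, 12), -767))) = Add(Mul(12, Rational(-1, 1171)), Mul(-1, Rational(-2995, 12))) = Add(Rational(-12, 1171), Rational(2995, 12)) = Rational(3507001, 14052)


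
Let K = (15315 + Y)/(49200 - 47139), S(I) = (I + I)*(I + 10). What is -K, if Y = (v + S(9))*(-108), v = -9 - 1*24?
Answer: 6019/687 ≈ 8.7613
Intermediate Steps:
S(I) = 2*I*(10 + I) (S(I) = (2*I)*(10 + I) = 2*I*(10 + I))
v = -33 (v = -9 - 24 = -33)
Y = -33372 (Y = (-33 + 2*9*(10 + 9))*(-108) = (-33 + 2*9*19)*(-108) = (-33 + 342)*(-108) = 309*(-108) = -33372)
K = -6019/687 (K = (15315 - 33372)/(49200 - 47139) = -18057/2061 = -18057*1/2061 = -6019/687 ≈ -8.7613)
-K = -1*(-6019/687) = 6019/687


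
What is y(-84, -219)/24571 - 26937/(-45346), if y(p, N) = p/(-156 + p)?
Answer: 161435341/271755260 ≈ 0.59405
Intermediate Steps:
y(p, N) = p/(-156 + p)
y(-84, -219)/24571 - 26937/(-45346) = -84/(-156 - 84)/24571 - 26937/(-45346) = -84/(-240)*(1/24571) - 26937*(-1/45346) = -84*(-1/240)*(1/24571) + 657/1106 = (7/20)*(1/24571) + 657/1106 = 7/491420 + 657/1106 = 161435341/271755260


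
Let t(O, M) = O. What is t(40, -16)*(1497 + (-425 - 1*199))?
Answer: 34920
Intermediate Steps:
t(40, -16)*(1497 + (-425 - 1*199)) = 40*(1497 + (-425 - 1*199)) = 40*(1497 + (-425 - 199)) = 40*(1497 - 624) = 40*873 = 34920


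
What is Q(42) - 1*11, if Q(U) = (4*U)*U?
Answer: 7045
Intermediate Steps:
Q(U) = 4*U²
Q(42) - 1*11 = 4*42² - 1*11 = 4*1764 - 11 = 7056 - 11 = 7045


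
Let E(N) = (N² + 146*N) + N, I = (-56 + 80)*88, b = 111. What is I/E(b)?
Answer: 352/4773 ≈ 0.073748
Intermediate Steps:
I = 2112 (I = 24*88 = 2112)
E(N) = N² + 147*N
I/E(b) = 2112/((111*(147 + 111))) = 2112/((111*258)) = 2112/28638 = 2112*(1/28638) = 352/4773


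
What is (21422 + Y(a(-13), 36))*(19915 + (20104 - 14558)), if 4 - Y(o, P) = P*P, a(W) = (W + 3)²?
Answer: 512529930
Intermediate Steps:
a(W) = (3 + W)²
Y(o, P) = 4 - P² (Y(o, P) = 4 - P*P = 4 - P²)
(21422 + Y(a(-13), 36))*(19915 + (20104 - 14558)) = (21422 + (4 - 1*36²))*(19915 + (20104 - 14558)) = (21422 + (4 - 1*1296))*(19915 + 5546) = (21422 + (4 - 1296))*25461 = (21422 - 1292)*25461 = 20130*25461 = 512529930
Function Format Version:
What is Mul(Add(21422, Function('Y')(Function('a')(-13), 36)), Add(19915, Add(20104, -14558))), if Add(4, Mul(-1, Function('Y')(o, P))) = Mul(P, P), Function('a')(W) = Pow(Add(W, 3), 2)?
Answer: 512529930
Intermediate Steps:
Function('a')(W) = Pow(Add(3, W), 2)
Function('Y')(o, P) = Add(4, Mul(-1, Pow(P, 2))) (Function('Y')(o, P) = Add(4, Mul(-1, Mul(P, P))) = Add(4, Mul(-1, Pow(P, 2))))
Mul(Add(21422, Function('Y')(Function('a')(-13), 36)), Add(19915, Add(20104, -14558))) = Mul(Add(21422, Add(4, Mul(-1, Pow(36, 2)))), Add(19915, Add(20104, -14558))) = Mul(Add(21422, Add(4, Mul(-1, 1296))), Add(19915, 5546)) = Mul(Add(21422, Add(4, -1296)), 25461) = Mul(Add(21422, -1292), 25461) = Mul(20130, 25461) = 512529930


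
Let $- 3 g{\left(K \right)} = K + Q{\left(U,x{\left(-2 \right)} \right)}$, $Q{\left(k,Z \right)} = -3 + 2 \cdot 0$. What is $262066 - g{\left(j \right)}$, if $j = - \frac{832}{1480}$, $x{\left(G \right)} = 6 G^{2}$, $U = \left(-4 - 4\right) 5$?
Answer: $\frac{145445971}{555} \approx 2.6206 \cdot 10^{5}$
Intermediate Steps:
$U = -40$ ($U = \left(-8\right) 5 = -40$)
$j = - \frac{104}{185}$ ($j = \left(-832\right) \frac{1}{1480} = - \frac{104}{185} \approx -0.56216$)
$Q{\left(k,Z \right)} = -3$ ($Q{\left(k,Z \right)} = -3 + 0 = -3$)
$g{\left(K \right)} = 1 - \frac{K}{3}$ ($g{\left(K \right)} = - \frac{K - 3}{3} = - \frac{-3 + K}{3} = 1 - \frac{K}{3}$)
$262066 - g{\left(j \right)} = 262066 - \left(1 - - \frac{104}{555}\right) = 262066 - \left(1 + \frac{104}{555}\right) = 262066 - \frac{659}{555} = \frac{145445971}{555}$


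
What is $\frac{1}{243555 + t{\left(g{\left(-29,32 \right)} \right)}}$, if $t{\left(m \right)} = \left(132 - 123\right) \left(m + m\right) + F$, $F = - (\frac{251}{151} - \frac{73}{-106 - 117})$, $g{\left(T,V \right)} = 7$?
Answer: $\frac{33673}{8205403317} \approx 4.1038 \cdot 10^{-6}$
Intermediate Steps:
$F = - \frac{66996}{33673}$ ($F = - (251 \cdot \frac{1}{151} - \frac{73}{-106 - 117}) = - (\frac{251}{151} - \frac{73}{-223}) = - (\frac{251}{151} - - \frac{73}{223}) = - (\frac{251}{151} + \frac{73}{223}) = \left(-1\right) \frac{66996}{33673} = - \frac{66996}{33673} \approx -1.9896$)
$t{\left(m \right)} = - \frac{66996}{33673} + 18 m$ ($t{\left(m \right)} = \left(132 - 123\right) \left(m + m\right) - \frac{66996}{33673} = 9 \cdot 2 m - \frac{66996}{33673} = 18 m - \frac{66996}{33673} = - \frac{66996}{33673} + 18 m$)
$\frac{1}{243555 + t{\left(g{\left(-29,32 \right)} \right)}} = \frac{1}{243555 + \left(- \frac{66996}{33673} + 18 \cdot 7\right)} = \frac{1}{243555 + \left(- \frac{66996}{33673} + 126\right)} = \frac{1}{243555 + \frac{4175802}{33673}} = \frac{1}{\frac{8205403317}{33673}} = \frac{33673}{8205403317}$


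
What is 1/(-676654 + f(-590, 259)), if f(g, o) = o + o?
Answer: -1/676136 ≈ -1.4790e-6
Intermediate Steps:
f(g, o) = 2*o
1/(-676654 + f(-590, 259)) = 1/(-676654 + 2*259) = 1/(-676654 + 518) = 1/(-676136) = -1/676136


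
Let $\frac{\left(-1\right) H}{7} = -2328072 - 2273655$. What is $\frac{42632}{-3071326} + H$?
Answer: $\frac{49466913208691}{1535663} \approx 3.2212 \cdot 10^{7}$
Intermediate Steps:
$H = 32212089$ ($H = - 7 \left(-2328072 - 2273655\right) = \left(-7\right) \left(-4601727\right) = 32212089$)
$\frac{42632}{-3071326} + H = \frac{42632}{-3071326} + 32212089 = 42632 \left(- \frac{1}{3071326}\right) + 32212089 = - \frac{21316}{1535663} + 32212089 = \frac{49466913208691}{1535663}$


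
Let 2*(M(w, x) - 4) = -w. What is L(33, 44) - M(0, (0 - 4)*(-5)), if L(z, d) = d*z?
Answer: 1448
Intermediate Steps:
M(w, x) = 4 - w/2 (M(w, x) = 4 + (-w)/2 = 4 - w/2)
L(33, 44) - M(0, (0 - 4)*(-5)) = 44*33 - (4 - 1/2*0) = 1452 - (4 + 0) = 1452 - 1*4 = 1452 - 4 = 1448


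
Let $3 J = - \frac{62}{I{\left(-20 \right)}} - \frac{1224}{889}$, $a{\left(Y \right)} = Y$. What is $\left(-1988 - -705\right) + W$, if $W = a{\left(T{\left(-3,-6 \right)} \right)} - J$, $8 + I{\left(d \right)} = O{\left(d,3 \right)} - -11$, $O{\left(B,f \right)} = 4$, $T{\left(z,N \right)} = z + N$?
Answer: $- \frac{3436666}{2667} \approx -1288.6$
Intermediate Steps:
$T{\left(z,N \right)} = N + z$
$I{\left(d \right)} = 7$ ($I{\left(d \right)} = -8 + \left(4 - -11\right) = -8 + \left(4 + 11\right) = -8 + 15 = 7$)
$J = - \frac{9098}{2667}$ ($J = \frac{- \frac{62}{7} - \frac{1224}{889}}{3} = \frac{1}{3} \left(- \frac{9098}{889}\right) = - \frac{9098}{2667} \approx -3.4113$)
$W = - \frac{14905}{2667}$ ($W = \left(-6 - 3\right) - - \frac{9098}{2667} = -9 + \frac{9098}{2667} = - \frac{14905}{2667} \approx -5.5887$)
$\left(-1988 - -705\right) + W = \left(-1988 - -705\right) - \frac{14905}{2667} = \left(-1988 + 705\right) - \frac{14905}{2667} = -1283 - \frac{14905}{2667} = - \frac{3436666}{2667}$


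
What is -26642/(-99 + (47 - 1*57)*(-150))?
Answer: -26642/1401 ≈ -19.016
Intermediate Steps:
-26642/(-99 + (47 - 1*57)*(-150)) = -26642/(-99 + (47 - 57)*(-150)) = -26642/(-99 - 10*(-150)) = -26642/(-99 + 1500) = -26642/1401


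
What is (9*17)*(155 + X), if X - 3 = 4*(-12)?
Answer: 16830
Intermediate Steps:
X = -45 (X = 3 + 4*(-12) = 3 - 48 = -45)
(9*17)*(155 + X) = (9*17)*(155 - 45) = 153*110 = 16830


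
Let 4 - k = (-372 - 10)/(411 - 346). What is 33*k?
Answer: 21186/65 ≈ 325.94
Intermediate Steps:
k = 642/65 (k = 4 - (-372 - 10)/(411 - 346) = 4 - (-382)/65 = 4 - 1*(-382/65) = 4 + 382/65 = 642/65 ≈ 9.8769)
33*k = 33*(642/65) = 21186/65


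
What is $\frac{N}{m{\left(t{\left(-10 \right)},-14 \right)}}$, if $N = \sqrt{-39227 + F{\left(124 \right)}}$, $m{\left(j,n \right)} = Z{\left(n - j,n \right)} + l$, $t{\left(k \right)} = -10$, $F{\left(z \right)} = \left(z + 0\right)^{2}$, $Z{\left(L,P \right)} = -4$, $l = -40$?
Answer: $- \frac{i \sqrt{23851}}{44} \approx - 3.5099 i$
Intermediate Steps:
$F{\left(z \right)} = z^{2}$
$m{\left(j,n \right)} = -44$ ($m{\left(j,n \right)} = -4 - 40 = -44$)
$N = i \sqrt{23851}$ ($N = \sqrt{-39227 + 124^{2}} = \sqrt{-39227 + 15376} = \sqrt{-23851} = i \sqrt{23851} \approx 154.44 i$)
$\frac{N}{m{\left(t{\left(-10 \right)},-14 \right)}} = \frac{i \sqrt{23851}}{-44} = i \sqrt{23851} \left(- \frac{1}{44}\right) = - \frac{i \sqrt{23851}}{44}$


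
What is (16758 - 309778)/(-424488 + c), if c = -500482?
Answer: 29302/92497 ≈ 0.31679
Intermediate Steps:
(16758 - 309778)/(-424488 + c) = (16758 - 309778)/(-424488 - 500482) = -293020/(-924970) = -293020*(-1/924970) = 29302/92497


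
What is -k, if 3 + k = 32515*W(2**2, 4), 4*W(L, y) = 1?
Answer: -32503/4 ≈ -8125.8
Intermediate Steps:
W(L, y) = 1/4 (W(L, y) = (1/4)*1 = 1/4)
k = 32503/4 (k = -3 + 32515*(1/4) = -3 + 32515/4 = 32503/4 ≈ 8125.8)
-k = -1*32503/4 = -32503/4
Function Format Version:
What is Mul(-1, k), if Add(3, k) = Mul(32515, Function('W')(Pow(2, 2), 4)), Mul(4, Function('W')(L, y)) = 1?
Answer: Rational(-32503, 4) ≈ -8125.8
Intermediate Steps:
Function('W')(L, y) = Rational(1, 4) (Function('W')(L, y) = Mul(Rational(1, 4), 1) = Rational(1, 4))
k = Rational(32503, 4) (k = Add(-3, Mul(32515, Rational(1, 4))) = Add(-3, Rational(32515, 4)) = Rational(32503, 4) ≈ 8125.8)
Mul(-1, k) = Mul(-1, Rational(32503, 4)) = Rational(-32503, 4)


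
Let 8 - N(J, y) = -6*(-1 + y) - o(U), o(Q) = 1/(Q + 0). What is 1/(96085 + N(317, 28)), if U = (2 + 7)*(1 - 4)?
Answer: 27/2598884 ≈ 1.0389e-5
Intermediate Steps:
U = -27 (U = 9*(-3) = -27)
o(Q) = 1/Q
N(J, y) = 53/27 + 6*y (N(J, y) = 8 - (-6*(-1 + y) - 1/(-27)) = 8 - ((6 - 6*y) - 1*(-1/27)) = 8 - ((6 - 6*y) + 1/27) = 8 - (163/27 - 6*y) = 8 + (-163/27 + 6*y) = 53/27 + 6*y)
1/(96085 + N(317, 28)) = 1/(96085 + (53/27 + 6*28)) = 1/(96085 + (53/27 + 168)) = 1/(96085 + 4589/27) = 1/(2598884/27) = 27/2598884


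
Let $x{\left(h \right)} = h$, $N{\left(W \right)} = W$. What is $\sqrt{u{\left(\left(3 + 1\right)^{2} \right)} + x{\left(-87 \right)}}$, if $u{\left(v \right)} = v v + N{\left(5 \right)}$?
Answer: $\sqrt{174} \approx 13.191$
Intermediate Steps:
$u{\left(v \right)} = 5 + v^{2}$ ($u{\left(v \right)} = v v + 5 = v^{2} + 5 = 5 + v^{2}$)
$\sqrt{u{\left(\left(3 + 1\right)^{2} \right)} + x{\left(-87 \right)}} = \sqrt{\left(5 + \left(\left(3 + 1\right)^{2}\right)^{2}\right) - 87} = \sqrt{\left(5 + \left(4^{2}\right)^{2}\right) - 87} = \sqrt{\left(5 + 16^{2}\right) - 87} = \sqrt{\left(5 + 256\right) - 87} = \sqrt{261 - 87} = \sqrt{174}$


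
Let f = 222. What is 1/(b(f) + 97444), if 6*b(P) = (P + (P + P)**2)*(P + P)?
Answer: 1/14701936 ≈ 6.8018e-8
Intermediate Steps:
b(P) = P*(P + 4*P**2)/3 (b(P) = ((P + (P + P)**2)*(P + P))/6 = ((P + (2*P)**2)*(2*P))/6 = ((P + 4*P**2)*(2*P))/6 = (2*P*(P + 4*P**2))/6 = P*(P + 4*P**2)/3)
1/(b(f) + 97444) = 1/((1/3)*222**2*(1 + 4*222) + 97444) = 1/((1/3)*49284*(1 + 888) + 97444) = 1/((1/3)*49284*889 + 97444) = 1/(14604492 + 97444) = 1/14701936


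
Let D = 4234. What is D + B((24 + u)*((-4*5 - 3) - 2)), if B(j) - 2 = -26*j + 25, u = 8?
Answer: 25061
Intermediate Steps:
B(j) = 27 - 26*j (B(j) = 2 + (-26*j + 25) = 2 + (25 - 26*j) = 27 - 26*j)
D + B((24 + u)*((-4*5 - 3) - 2)) = 4234 + (27 - 26*(24 + 8)*((-4*5 - 3) - 2)) = 4234 + (27 - 832*((-20 - 3) - 2)) = 4234 + (27 - 832*(-23 - 2)) = 4234 + (27 - 832*(-25)) = 4234 + (27 - 26*(-800)) = 4234 + (27 + 20800) = 4234 + 20827 = 25061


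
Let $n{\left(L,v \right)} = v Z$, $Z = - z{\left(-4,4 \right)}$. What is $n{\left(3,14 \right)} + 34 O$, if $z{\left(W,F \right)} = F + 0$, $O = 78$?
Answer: $2596$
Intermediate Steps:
$z{\left(W,F \right)} = F$
$Z = -4$ ($Z = \left(-1\right) 4 = -4$)
$n{\left(L,v \right)} = - 4 v$ ($n{\left(L,v \right)} = v \left(-4\right) = - 4 v$)
$n{\left(3,14 \right)} + 34 O = \left(-4\right) 14 + 34 \cdot 78 = -56 + 2652 = 2596$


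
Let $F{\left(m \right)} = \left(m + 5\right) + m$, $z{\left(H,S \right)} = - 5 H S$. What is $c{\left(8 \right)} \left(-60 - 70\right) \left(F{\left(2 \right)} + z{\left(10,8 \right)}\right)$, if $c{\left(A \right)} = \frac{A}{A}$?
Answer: $50830$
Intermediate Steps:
$z{\left(H,S \right)} = - 5 H S$
$F{\left(m \right)} = 5 + 2 m$ ($F{\left(m \right)} = \left(5 + m\right) + m = 5 + 2 m$)
$c{\left(A \right)} = 1$
$c{\left(8 \right)} \left(-60 - 70\right) \left(F{\left(2 \right)} + z{\left(10,8 \right)}\right) = 1 \left(-60 - 70\right) \left(\left(5 + 2 \cdot 2\right) - 50 \cdot 8\right) = 1 \left(- 130 \left(\left(5 + 4\right) - 400\right)\right) = 1 \left(- 130 \left(9 - 400\right)\right) = 1 \left(\left(-130\right) \left(-391\right)\right) = 1 \cdot 50830 = 50830$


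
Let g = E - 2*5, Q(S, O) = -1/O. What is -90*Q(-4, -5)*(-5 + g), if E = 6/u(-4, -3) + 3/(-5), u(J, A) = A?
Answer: 1584/5 ≈ 316.80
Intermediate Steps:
E = -13/5 (E = 6/(-3) + 3/(-5) = 6*(-⅓) + 3*(-⅕) = -2 - ⅗ = -13/5 ≈ -2.6000)
g = -63/5 (g = -13/5 - 2*5 = -13/5 - 10 = -63/5 ≈ -12.600)
-90*Q(-4, -5)*(-5 + g) = -90*(-1/(-5))*(-5 - 63/5) = -90*(-1*(-⅕))*(-88)/5 = -18*(-88)/5 = -90*(-88/25) = 1584/5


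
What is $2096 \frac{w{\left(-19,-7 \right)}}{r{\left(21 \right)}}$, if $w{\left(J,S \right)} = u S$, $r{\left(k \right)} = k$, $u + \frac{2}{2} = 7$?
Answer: $-4192$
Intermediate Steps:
$u = 6$ ($u = -1 + 7 = 6$)
$w{\left(J,S \right)} = 6 S$
$2096 \frac{w{\left(-19,-7 \right)}}{r{\left(21 \right)}} = 2096 \frac{6 \left(-7\right)}{21} = 2096 \left(\left(-42\right) \frac{1}{21}\right) = 2096 \left(-2\right) = -4192$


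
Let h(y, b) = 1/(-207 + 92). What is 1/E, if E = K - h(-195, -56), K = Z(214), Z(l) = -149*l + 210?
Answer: -115/3642739 ≈ -3.1570e-5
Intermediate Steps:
h(y, b) = -1/115 (h(y, b) = 1/(-115) = -1/115)
Z(l) = 210 - 149*l
K = -31676 (K = 210 - 149*214 = 210 - 31886 = -31676)
E = -3642739/115 (E = -31676 - 1*(-1/115) = -31676 + 1/115 = -3642739/115 ≈ -31676.)
1/E = 1/(-3642739/115) = -115/3642739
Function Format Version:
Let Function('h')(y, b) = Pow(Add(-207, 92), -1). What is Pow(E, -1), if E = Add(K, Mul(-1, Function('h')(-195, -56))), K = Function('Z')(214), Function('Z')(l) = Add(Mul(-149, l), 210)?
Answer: Rational(-115, 3642739) ≈ -3.1570e-5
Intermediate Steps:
Function('h')(y, b) = Rational(-1, 115) (Function('h')(y, b) = Pow(-115, -1) = Rational(-1, 115))
Function('Z')(l) = Add(210, Mul(-149, l))
K = -31676 (K = Add(210, Mul(-149, 214)) = Add(210, -31886) = -31676)
E = Rational(-3642739, 115) (E = Add(-31676, Mul(-1, Rational(-1, 115))) = Add(-31676, Rational(1, 115)) = Rational(-3642739, 115) ≈ -31676.)
Pow(E, -1) = Pow(Rational(-3642739, 115), -1) = Rational(-115, 3642739)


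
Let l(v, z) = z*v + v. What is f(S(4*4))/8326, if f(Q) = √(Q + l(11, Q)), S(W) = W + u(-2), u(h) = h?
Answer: √179/8326 ≈ 0.0016069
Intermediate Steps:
S(W) = -2 + W (S(W) = W - 2 = -2 + W)
l(v, z) = v + v*z (l(v, z) = v*z + v = v + v*z)
f(Q) = √(11 + 12*Q) (f(Q) = √(Q + 11*(1 + Q)) = √(Q + (11 + 11*Q)) = √(11 + 12*Q))
f(S(4*4))/8326 = √(11 + 12*(-2 + 4*4))/8326 = √(11 + 12*(-2 + 16))*(1/8326) = √(11 + 12*14)*(1/8326) = √(11 + 168)*(1/8326) = √179*(1/8326) = √179/8326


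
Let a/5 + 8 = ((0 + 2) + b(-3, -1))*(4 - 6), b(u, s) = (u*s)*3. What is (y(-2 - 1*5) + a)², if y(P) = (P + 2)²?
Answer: 15625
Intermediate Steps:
b(u, s) = 3*s*u (b(u, s) = (s*u)*3 = 3*s*u)
a = -150 (a = -40 + 5*(((0 + 2) + 3*(-1)*(-3))*(4 - 6)) = -40 + 5*((2 + 9)*(-2)) = -40 + 5*(11*(-2)) = -40 + 5*(-22) = -40 - 110 = -150)
y(P) = (2 + P)²
(y(-2 - 1*5) + a)² = ((2 + (-2 - 1*5))² - 150)² = ((2 + (-2 - 5))² - 150)² = ((2 - 7)² - 150)² = ((-5)² - 150)² = (25 - 150)² = (-125)² = 15625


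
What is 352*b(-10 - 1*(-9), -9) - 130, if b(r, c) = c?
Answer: -3298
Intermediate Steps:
352*b(-10 - 1*(-9), -9) - 130 = 352*(-9) - 130 = -3168 - 130 = -3298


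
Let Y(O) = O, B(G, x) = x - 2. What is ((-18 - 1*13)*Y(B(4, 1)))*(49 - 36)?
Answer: 403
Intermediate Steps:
B(G, x) = -2 + x
((-18 - 1*13)*Y(B(4, 1)))*(49 - 36) = ((-18 - 1*13)*(-2 + 1))*(49 - 36) = ((-18 - 13)*(-1))*13 = -31*(-1)*13 = 31*13 = 403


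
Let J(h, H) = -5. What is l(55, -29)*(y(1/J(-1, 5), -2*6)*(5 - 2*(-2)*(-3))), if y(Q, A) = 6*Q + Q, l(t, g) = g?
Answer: -1421/5 ≈ -284.20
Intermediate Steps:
y(Q, A) = 7*Q
l(55, -29)*(y(1/J(-1, 5), -2*6)*(5 - 2*(-2)*(-3))) = -29*7/(-5)*(5 - 2*(-2)*(-3)) = -29*7*(-⅕)*(5 + 4*(-3)) = -(-203)*(5 - 12)/5 = -(-203)*(-7)/5 = -29*49/5 = -1421/5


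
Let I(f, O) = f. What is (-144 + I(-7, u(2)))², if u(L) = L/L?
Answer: 22801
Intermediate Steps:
u(L) = 1
(-144 + I(-7, u(2)))² = (-144 - 7)² = (-151)² = 22801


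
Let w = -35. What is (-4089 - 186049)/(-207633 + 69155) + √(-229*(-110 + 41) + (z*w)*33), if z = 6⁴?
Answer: 95069/69239 + I*√1481079 ≈ 1.3731 + 1217.0*I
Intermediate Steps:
z = 1296
(-4089 - 186049)/(-207633 + 69155) + √(-229*(-110 + 41) + (z*w)*33) = (-4089 - 186049)/(-207633 + 69155) + √(-229*(-110 + 41) + (1296*(-35))*33) = -190138/(-138478) + √(-229*(-69) - 45360*33) = -190138*(-1/138478) + √(15801 - 1496880) = 95069/69239 + √(-1481079) = 95069/69239 + I*√1481079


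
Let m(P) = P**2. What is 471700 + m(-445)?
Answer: 669725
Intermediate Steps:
471700 + m(-445) = 471700 + (-445)**2 = 471700 + 198025 = 669725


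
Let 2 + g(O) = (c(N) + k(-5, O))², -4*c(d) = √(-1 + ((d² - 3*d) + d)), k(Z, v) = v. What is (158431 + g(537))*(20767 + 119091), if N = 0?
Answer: 499906127543/8 - 37551873*I ≈ 6.2488e+10 - 3.7552e+7*I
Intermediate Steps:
c(d) = -√(-1 + d² - 2*d)/4 (c(d) = -√(-1 + ((d² - 3*d) + d))/4 = -√(-1 + (d² - 2*d))/4 = -√(-1 + d² - 2*d)/4)
g(O) = -2 + (O - I/4)² (g(O) = -2 + (-√(-1 + 0² - 2*0)/4 + O)² = -2 + (-√(-1 + 0 + 0)/4 + O)² = -2 + (-I/4 + O)² = -2 + (O - I/4)²)
(158431 + g(537))*(20767 + 119091) = (158431 + (-2 + (-I + 4*537)²/16))*(20767 + 119091) = (158431 + (-2 + (-I + 2148)²/16))*139858 = (158431 + (-2 + (2148 - I)²/16))*139858 = (158429 + (2148 - I)²/16)*139858 = 22157563082 + 69929*(2148 - I)²/8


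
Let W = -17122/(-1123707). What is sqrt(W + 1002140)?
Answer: sqrt(1265419656371868114)/1123707 ≈ 1001.1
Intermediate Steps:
W = 17122/1123707 (W = -17122*(-1/1123707) = 17122/1123707 ≈ 0.015237)
sqrt(W + 1002140) = sqrt(17122/1123707 + 1002140) = sqrt(1126111750102/1123707) = sqrt(1265419656371868114)/1123707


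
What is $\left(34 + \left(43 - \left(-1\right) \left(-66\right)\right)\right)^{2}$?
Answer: $121$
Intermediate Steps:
$\left(34 + \left(43 - \left(-1\right) \left(-66\right)\right)\right)^{2} = \left(34 + \left(43 - 66\right)\right)^{2} = \left(34 - 23\right)^{2} = 11^{2} = 121$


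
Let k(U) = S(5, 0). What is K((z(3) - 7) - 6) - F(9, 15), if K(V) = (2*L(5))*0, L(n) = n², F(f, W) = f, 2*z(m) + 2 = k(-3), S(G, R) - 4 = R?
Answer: -9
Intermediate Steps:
S(G, R) = 4 + R
k(U) = 4 (k(U) = 4 + 0 = 4)
z(m) = 1 (z(m) = -1 + (½)*4 = -1 + 2 = 1)
K(V) = 0 (K(V) = (2*5²)*0 = (2*25)*0 = 50*0 = 0)
K((z(3) - 7) - 6) - F(9, 15) = 0 - 1*9 = 0 - 9 = -9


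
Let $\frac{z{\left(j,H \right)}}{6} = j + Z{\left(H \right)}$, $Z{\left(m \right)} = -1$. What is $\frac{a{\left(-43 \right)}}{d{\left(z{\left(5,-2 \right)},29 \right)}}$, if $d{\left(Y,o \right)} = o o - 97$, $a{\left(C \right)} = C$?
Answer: $- \frac{43}{744} \approx -0.057796$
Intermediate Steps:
$z{\left(j,H \right)} = -6 + 6 j$ ($z{\left(j,H \right)} = 6 \left(j - 1\right) = 6 \left(-1 + j\right) = -6 + 6 j$)
$d{\left(Y,o \right)} = -97 + o^{2}$ ($d{\left(Y,o \right)} = o^{2} - 97 = -97 + o^{2}$)
$\frac{a{\left(-43 \right)}}{d{\left(z{\left(5,-2 \right)},29 \right)}} = - \frac{43}{-97 + 29^{2}} = - \frac{43}{-97 + 841} = - \frac{43}{744}$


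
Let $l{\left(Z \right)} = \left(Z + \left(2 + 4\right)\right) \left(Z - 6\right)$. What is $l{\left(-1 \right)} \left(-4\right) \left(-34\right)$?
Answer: $-4760$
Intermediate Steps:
$l{\left(Z \right)} = \left(-6 + Z\right) \left(6 + Z\right)$ ($l{\left(Z \right)} = \left(Z + 6\right) \left(-6 + Z\right) = \left(6 + Z\right) \left(-6 + Z\right) = \left(-6 + Z\right) \left(6 + Z\right)$)
$l{\left(-1 \right)} \left(-4\right) \left(-34\right) = \left(-36 + \left(-1\right)^{2}\right) \left(-4\right) \left(-34\right) = \left(-36 + 1\right) \left(-4\right) \left(-34\right) = \left(-35\right) \left(-4\right) \left(-34\right) = 140 \left(-34\right) = -4760$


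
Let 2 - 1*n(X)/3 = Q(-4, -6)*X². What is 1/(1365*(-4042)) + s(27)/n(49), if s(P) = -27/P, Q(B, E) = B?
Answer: -462179/13249867995 ≈ -3.4882e-5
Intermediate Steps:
n(X) = 6 + 12*X² (n(X) = 6 - (-12)*X² = 6 + 12*X²)
1/(1365*(-4042)) + s(27)/n(49) = 1/(1365*(-4042)) + (-27/27)/(6 + 12*49²) = (1/1365)*(-1/4042) + (-27*1/27)/(6 + 12*2401) = -1/5517330 - 1/(6 + 28812) = -1/5517330 - 1/28818 = -462179/13249867995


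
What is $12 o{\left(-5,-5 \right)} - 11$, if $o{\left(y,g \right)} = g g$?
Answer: $289$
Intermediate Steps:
$o{\left(y,g \right)} = g^{2}$
$12 o{\left(-5,-5 \right)} - 11 = 12 \left(-5\right)^{2} - 11 = 12 \cdot 25 - 11 = 300 - 11 = 289$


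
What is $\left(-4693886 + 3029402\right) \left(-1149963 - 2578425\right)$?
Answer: $6205842171792$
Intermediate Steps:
$\left(-4693886 + 3029402\right) \left(-1149963 - 2578425\right) = \left(-1664484\right) \left(-3728388\right) = 6205842171792$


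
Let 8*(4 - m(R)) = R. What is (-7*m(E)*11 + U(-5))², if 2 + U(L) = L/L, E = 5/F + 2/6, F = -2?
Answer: 250683889/2304 ≈ 1.0880e+5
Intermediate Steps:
E = -13/6 (E = 5/(-2) + 2/6 = 5*(-½) + 2*(⅙) = -5/2 + ⅓ = -13/6 ≈ -2.1667)
U(L) = -1 (U(L) = -2 + L/L = -2 + 1 = -1)
m(R) = 4 - R/8
(-7*m(E)*11 + U(-5))² = (-7*(4 - ⅛*(-13/6))*11 - 1)² = (-7*(4 + 13/48)*11 - 1)² = (-7*205/48*11 - 1)² = (-1435/48*11 - 1)² = (-15785/48 - 1)² = (-15833/48)² = 250683889/2304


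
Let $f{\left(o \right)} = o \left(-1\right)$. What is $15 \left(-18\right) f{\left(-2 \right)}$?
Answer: $-540$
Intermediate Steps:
$f{\left(o \right)} = - o$
$15 \left(-18\right) f{\left(-2 \right)} = 15 \left(-18\right) \left(\left(-1\right) \left(-2\right)\right) = \left(-270\right) 2 = -540$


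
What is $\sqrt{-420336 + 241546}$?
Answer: $i \sqrt{178790} \approx 422.84 i$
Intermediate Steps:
$\sqrt{-420336 + 241546} = \sqrt{-178790} = i \sqrt{178790}$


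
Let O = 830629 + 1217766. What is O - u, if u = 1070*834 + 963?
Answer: 1155052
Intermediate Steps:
O = 2048395
u = 893343 (u = 892380 + 963 = 893343)
O - u = 2048395 - 1*893343 = 2048395 - 893343 = 1155052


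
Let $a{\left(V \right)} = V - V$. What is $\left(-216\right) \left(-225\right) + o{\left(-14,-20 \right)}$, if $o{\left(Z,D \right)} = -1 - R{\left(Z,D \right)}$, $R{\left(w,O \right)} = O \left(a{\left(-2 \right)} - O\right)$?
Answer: $48999$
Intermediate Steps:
$a{\left(V \right)} = 0$
$R{\left(w,O \right)} = - O^{2}$ ($R{\left(w,O \right)} = O \left(0 - O\right) = O \left(- O\right) = - O^{2}$)
$o{\left(Z,D \right)} = -1 + D^{2}$ ($o{\left(Z,D \right)} = -1 - - D^{2} = -1 + D^{2}$)
$\left(-216\right) \left(-225\right) + o{\left(-14,-20 \right)} = \left(-216\right) \left(-225\right) - \left(1 - \left(-20\right)^{2}\right) = 48600 + \left(-1 + 400\right) = 48600 + 399 = 48999$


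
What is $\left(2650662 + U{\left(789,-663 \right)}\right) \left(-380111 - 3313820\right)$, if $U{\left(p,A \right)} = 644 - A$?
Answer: $-9796190500139$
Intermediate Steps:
$\left(2650662 + U{\left(789,-663 \right)}\right) \left(-380111 - 3313820\right) = \left(2650662 + \left(644 - -663\right)\right) \left(-380111 - 3313820\right) = \left(2650662 + \left(644 + 663\right)\right) \left(-3693931\right) = \left(2650662 + 1307\right) \left(-3693931\right) = 2651969 \left(-3693931\right) = -9796190500139$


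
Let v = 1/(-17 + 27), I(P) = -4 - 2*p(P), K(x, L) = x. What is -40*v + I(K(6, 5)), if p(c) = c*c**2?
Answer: -440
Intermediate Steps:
p(c) = c**3
I(P) = -4 - 2*P**3
v = 1/10 ≈ 0.10000
-40*v + I(K(6, 5)) = -40*1/10 + (-4 - 2*6**3) = -4 + (-4 - 2*216) = -4 + (-4 - 432) = -4 - 436 = -440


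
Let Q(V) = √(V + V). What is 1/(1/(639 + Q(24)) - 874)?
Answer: -356829963/311868829177 + 4*√3/311868829177 ≈ -0.0011442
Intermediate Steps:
Q(V) = √2*√V (Q(V) = √(2*V) = √2*√V)
1/(1/(639 + Q(24)) - 874) = 1/(1/(639 + √2*√24) - 874) = 1/(1/(639 + √2*(2*√6)) - 874) = 1/(1/(639 + 4*√3) - 874) = 1/(-874 + 1/(639 + 4*√3))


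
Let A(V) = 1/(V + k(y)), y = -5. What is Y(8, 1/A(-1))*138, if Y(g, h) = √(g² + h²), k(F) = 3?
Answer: 276*√17 ≈ 1138.0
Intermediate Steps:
A(V) = 1/(3 + V) (A(V) = 1/(V + 3) = 1/(3 + V))
Y(8, 1/A(-1))*138 = √(8² + (1/(1/(3 - 1)))²)*138 = √(64 + (1/(1/2))²)*138 = √(64 + (1/(½))²)*138 = √(64 + 2²)*138 = √(64 + 4)*138 = √68*138 = (2*√17)*138 = 276*√17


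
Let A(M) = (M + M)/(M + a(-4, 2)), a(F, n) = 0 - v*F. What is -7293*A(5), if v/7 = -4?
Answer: 72930/107 ≈ 681.59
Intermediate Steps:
v = -28 (v = 7*(-4) = -28)
a(F, n) = 28*F (a(F, n) = 0 - (-28)*F = 0 + 28*F = 28*F)
A(M) = 2*M/(-112 + M) (A(M) = (M + M)/(M + 28*(-4)) = (2*M)/(M - 112) = (2*M)/(-112 + M) = 2*M/(-112 + M))
-7293*A(5) = -14586*5/(-112 + 5) = -14586*5/(-107) = -14586*5*(-1)/107 = -7293*(-10/107) = 72930/107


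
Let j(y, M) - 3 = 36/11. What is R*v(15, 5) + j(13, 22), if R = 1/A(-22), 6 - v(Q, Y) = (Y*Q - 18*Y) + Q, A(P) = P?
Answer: 6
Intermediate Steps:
v(Q, Y) = 6 - Q + 18*Y - Q*Y (v(Q, Y) = 6 - ((Y*Q - 18*Y) + Q) = 6 - ((Q*Y - 18*Y) + Q) = 6 - ((-18*Y + Q*Y) + Q) = 6 - (Q - 18*Y + Q*Y) = 6 + (-Q + 18*Y - Q*Y) = 6 - Q + 18*Y - Q*Y)
j(y, M) = 69/11 (j(y, M) = 3 + 36/11 = 69/11)
R = -1/22 (R = 1/(-22) = -1/22 ≈ -0.045455)
R*v(15, 5) + j(13, 22) = -(6 - 1*15 + 18*5 - 1*15*5)/22 + 69/11 = -(6 - 15 + 90 - 75)/22 + 69/11 = -1/22*6 + 69/11 = -3/11 + 69/11 = 6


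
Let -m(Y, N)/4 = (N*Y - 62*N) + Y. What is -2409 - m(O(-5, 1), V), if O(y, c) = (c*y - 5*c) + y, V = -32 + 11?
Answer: 3999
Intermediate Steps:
V = -21
O(y, c) = y - 5*c + c*y (O(y, c) = (-5*c + c*y) + y = y - 5*c + c*y)
m(Y, N) = -4*Y + 248*N - 4*N*Y (m(Y, N) = -4*((N*Y - 62*N) + Y) = -4*((-62*N + N*Y) + Y) = -4*(Y - 62*N + N*Y) = -4*Y + 248*N - 4*N*Y)
-2409 - m(O(-5, 1), V) = -2409 - (-4*(-5 - 5*1 + 1*(-5)) + 248*(-21) - 4*(-21)*(-5 - 5*1 + 1*(-5))) = -2409 - (-4*(-5 - 5 - 5) - 5208 - 4*(-21)*(-5 - 5 - 5)) = -2409 - (-4*(-15) - 5208 - 4*(-21)*(-15)) = -2409 - (60 - 5208 - 1260) = -2409 - 1*(-6408) = -2409 + 6408 = 3999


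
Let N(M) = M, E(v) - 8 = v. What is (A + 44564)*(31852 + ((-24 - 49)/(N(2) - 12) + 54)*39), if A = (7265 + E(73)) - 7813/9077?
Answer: 161344499436739/90770 ≈ 1.7775e+9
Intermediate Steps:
E(v) = 8 + v
A = 66671829/9077 (A = (7265 + (8 + 73)) - 7813/9077 = (7265 + 81) - 7813*1/9077 = 7346 - 7813/9077 = 66671829/9077 ≈ 7345.1)
(A + 44564)*(31852 + ((-24 - 49)/(N(2) - 12) + 54)*39) = (66671829/9077 + 44564)*(31852 + ((-24 - 49)/(2 - 12) + 54)*39) = 471179257*(31852 + (-73/(-10) + 54)*39)/9077 = 471179257*(31852 + (-73*(-⅒) + 54)*39)/9077 = 471179257*(31852 + (73/10 + 54)*39)/9077 = 471179257*(31852 + (613/10)*39)/9077 = 471179257*(31852 + 23907/10)/9077 = (471179257/9077)*(342427/10) = 161344499436739/90770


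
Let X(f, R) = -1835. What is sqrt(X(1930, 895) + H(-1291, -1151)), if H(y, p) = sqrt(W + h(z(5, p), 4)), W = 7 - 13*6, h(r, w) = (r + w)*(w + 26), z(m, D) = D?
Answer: sqrt(-1835 + 29*I*sqrt(41)) ≈ 2.1647 + 42.892*I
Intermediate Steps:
h(r, w) = (26 + w)*(r + w) (h(r, w) = (r + w)*(26 + w) = (26 + w)*(r + w))
W = -71 (W = 7 - 78 = -71)
H(y, p) = sqrt(49 + 30*p) (H(y, p) = sqrt(-71 + (4**2 + 26*p + 26*4 + p*4)) = sqrt(-71 + (16 + 26*p + 104 + 4*p)) = sqrt(-71 + (120 + 30*p)) = sqrt(49 + 30*p))
sqrt(X(1930, 895) + H(-1291, -1151)) = sqrt(-1835 + sqrt(49 + 30*(-1151))) = sqrt(-1835 + sqrt(49 - 34530)) = sqrt(-1835 + sqrt(-34481)) = sqrt(-1835 + 29*I*sqrt(41))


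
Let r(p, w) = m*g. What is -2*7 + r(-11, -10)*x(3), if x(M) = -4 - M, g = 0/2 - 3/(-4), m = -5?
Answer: 49/4 ≈ 12.250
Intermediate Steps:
g = ¾ (g = 0*(½) - 3*(-¼) = 0 + ¾ = ¾ ≈ 0.75000)
r(p, w) = -15/4 (r(p, w) = -5*¾ = -15/4)
-2*7 + r(-11, -10)*x(3) = -2*7 - 15*(-4 - 1*3)/4 = -14 - 15*(-4 - 3)/4 = -14 - 15/4*(-7) = -14 + 105/4 = 49/4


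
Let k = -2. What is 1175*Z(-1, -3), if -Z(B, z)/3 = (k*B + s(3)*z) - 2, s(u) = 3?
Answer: 31725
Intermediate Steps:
Z(B, z) = 6 - 9*z + 6*B (Z(B, z) = -3*((-2*B + 3*z) - 2) = -3*(-2 - 2*B + 3*z) = 6 - 9*z + 6*B)
1175*Z(-1, -3) = 1175*(6 - 9*(-3) + 6*(-1)) = 1175*(6 + 27 - 6) = 1175*27 = 31725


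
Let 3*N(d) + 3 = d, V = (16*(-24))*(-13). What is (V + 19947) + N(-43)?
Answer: 74771/3 ≈ 24924.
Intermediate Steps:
V = 4992 (V = -384*(-13) = 4992)
N(d) = -1 + d/3
(V + 19947) + N(-43) = (4992 + 19947) + (-1 + (⅓)*(-43)) = 24939 + (-1 - 43/3) = 24939 - 46/3 = 74771/3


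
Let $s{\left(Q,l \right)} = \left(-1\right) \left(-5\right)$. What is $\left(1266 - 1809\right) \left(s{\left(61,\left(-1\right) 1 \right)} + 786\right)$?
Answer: $-429513$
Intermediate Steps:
$s{\left(Q,l \right)} = 5$
$\left(1266 - 1809\right) \left(s{\left(61,\left(-1\right) 1 \right)} + 786\right) = \left(1266 - 1809\right) \left(5 + 786\right) = \left(-543\right) 791 = -429513$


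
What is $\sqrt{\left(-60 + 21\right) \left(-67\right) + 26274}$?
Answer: $\sqrt{28887} \approx 169.96$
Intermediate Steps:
$\sqrt{\left(-60 + 21\right) \left(-67\right) + 26274} = \sqrt{\left(-39\right) \left(-67\right) + 26274} = \sqrt{2613 + 26274} = \sqrt{28887}$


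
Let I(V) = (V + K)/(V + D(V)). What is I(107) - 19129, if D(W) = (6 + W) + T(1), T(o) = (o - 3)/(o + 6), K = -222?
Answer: -29421207/1538 ≈ -19130.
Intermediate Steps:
T(o) = (-3 + o)/(6 + o)
D(W) = 40/7 + W (D(W) = (6 + W) + (-3 + 1)/(6 + 1) = (6 + W) - 2/7 = 40/7 + W)
I(V) = (-222 + V)/(40/7 + 2*V) (I(V) = (V - 222)/(V + (40/7 + V)) = (-222 + V)/(40/7 + 2*V))
I(107) - 19129 = 7*(-222 + 107)/(2*(20 + 7*107)) - 19129 = (7/2)*(-115)/(20 + 749) - 19129 = (7/2)*(-115)/769 - 19129 = (7/2)*(1/769)*(-115) - 19129 = -805/1538 - 19129 = -29421207/1538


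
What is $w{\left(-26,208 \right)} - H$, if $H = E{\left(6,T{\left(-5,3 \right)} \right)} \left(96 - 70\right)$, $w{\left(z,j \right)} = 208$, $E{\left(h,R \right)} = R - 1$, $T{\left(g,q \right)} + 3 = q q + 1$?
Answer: $52$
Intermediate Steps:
$T{\left(g,q \right)} = -2 + q^{2}$ ($T{\left(g,q \right)} = -3 + \left(q q + 1\right) = -3 + \left(q^{2} + 1\right) = -3 + \left(1 + q^{2}\right) = -2 + q^{2}$)
$E{\left(h,R \right)} = -1 + R$ ($E{\left(h,R \right)} = R - 1 = -1 + R$)
$H = 156$ ($H = \left(-1 - \left(2 - 3^{2}\right)\right) \left(96 - 70\right) = \left(-1 + \left(-2 + 9\right)\right) 26 = \left(-1 + 7\right) 26 = 6 \cdot 26 = 156$)
$w{\left(-26,208 \right)} - H = 208 - 156 = 52$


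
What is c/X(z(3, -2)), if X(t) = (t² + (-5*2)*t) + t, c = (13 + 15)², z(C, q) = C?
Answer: -392/9 ≈ -43.556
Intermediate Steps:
c = 784 (c = 28² = 784)
X(t) = t² - 9*t (X(t) = (t² - 10*t) + t = t² - 9*t)
c/X(z(3, -2)) = 784/((3*(-9 + 3))) = 784/((3*(-6))) = 784/(-18) = 784*(-1/18) = -392/9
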